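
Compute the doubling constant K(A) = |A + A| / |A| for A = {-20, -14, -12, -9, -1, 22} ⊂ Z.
K = |A + A| / |A| = 20/6 = 10/3

Enumerate A + A = {a + b : a, b ∈ A}. With |A| = 6, there are |A|^2 = 36 ordered sum pairs; collecting distinct values, A + A = {-40, -34, -32, -29, -28, -26, -24, -23, -21, -18, -15, -13, -10, -2, 2, 8, 10, 13, 21, 44}, so |A + A| = 20. Thus K = 20/6 = 10/3. For comparison, the minimum possible |A + A| over all 6-element sets is 2·6 − 1 = 11 (so min K = 11/6), attained only by arithmetic progressions.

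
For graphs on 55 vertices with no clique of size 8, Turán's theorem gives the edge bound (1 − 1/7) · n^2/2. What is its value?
Turán density bound = (6/7) · 55^2/2 = 9075/7 ≈ 1296.4286

Turán's theorem: ex(n, K_{r+1}) is achieved by the complete r-partite Turán graph T(n, r) with parts as balanced as possible, and is at most (1 − 1/r) · n^2/2. For r = 7, n = 55: the density bound is (6/7) · 3025/2 = 9075/7 ≈ 1296.4286. The integer-valued extremum is e(T(55, 7)) = 1296, which is strictly less than the density bound 9075/7 since 7 ∤ 55 (the parts of T(55, 7) cannot all be equal).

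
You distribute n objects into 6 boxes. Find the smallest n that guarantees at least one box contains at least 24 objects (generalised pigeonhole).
n = (24 − 1)·6 + 1 = 139

By the generalised pigeonhole principle, to guarantee some box contains ≥ r objects we need more than (r − 1) · k objects total. Threshold: n = (r − 1) · k + 1. With r = 24 and k = 6: n = 23 · 6 + 1 = 138 + 1 = 139. For n = 138 = 23 · 6, we can put exactly 23 objects in every box, avoiding 24 in any single one — so 139 is tight.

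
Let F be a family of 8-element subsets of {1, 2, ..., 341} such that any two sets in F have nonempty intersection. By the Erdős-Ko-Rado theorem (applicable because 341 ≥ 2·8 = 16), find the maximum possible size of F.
max |F| = C(340, 7) = 97932136940560

The Erdős-Ko-Rado theorem states: for n ≥ 2k, an intersecting family of k-subsets of an n-element set has size at most C(n − 1, k − 1), with equality for 'star' families {A ⊆ [n] : |A| = k, i ∈ A} (fix an element i). For n = 341, k = 8: C(340, 7) = 97932136940560.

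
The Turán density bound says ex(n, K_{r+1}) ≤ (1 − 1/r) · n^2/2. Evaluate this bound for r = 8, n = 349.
Turán density bound = (7/8) · 349^2/2 = 852607/16 ≈ 53287.9375

Turán's theorem: ex(n, K_{r+1}) is achieved by the complete r-partite Turán graph T(n, r) with parts as balanced as possible, and is at most (1 − 1/r) · n^2/2. For r = 8, n = 349: the density bound is (7/8) · 121801/2 = 852607/16 ≈ 53287.9375. The integer-valued extremum is e(T(349, 8)) = 53287, which is strictly less than the density bound 852607/16 since 8 ∤ 349 (the parts of T(349, 8) cannot all be equal).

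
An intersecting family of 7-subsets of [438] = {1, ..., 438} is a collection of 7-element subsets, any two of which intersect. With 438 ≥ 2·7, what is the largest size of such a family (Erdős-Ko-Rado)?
max |F| = C(437, 6) = 9345145325544

Erdős-Ko-Rado (1961): when n ≥ 2k, max |F| = C(n−1, k−1). The bound is attained by the star {A : i ∈ A} for any fixed i ∈ [n]. Here C(438−1, 7−1) = C(437, 6) = 9345145325544.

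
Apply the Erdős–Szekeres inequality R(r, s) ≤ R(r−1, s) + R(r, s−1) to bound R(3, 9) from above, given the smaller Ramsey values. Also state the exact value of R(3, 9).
R(3, 9) ≤ R(2, 9) + R(3, 8) = 9 + 28 = 37; exact value R(3, 9) = 36.

The Erdős–Szekeres recurrence R(r, s) ≤ R(r−1, s) + R(r, s−1) applied to (r, s) = (3, 9) gives
  R(3, 9) ≤ R(2, 9) + R(3, 8) = 9 + 28 = 37.
(Recall R(2, k) = k and R is symmetric.) The recurrence is not tight here (it gives 37, but the exact value is R(3, 9) = 36); the tight upper bound requires a sharper argument than the simple recurrence, combined with a lower-bound construction on K_{35}.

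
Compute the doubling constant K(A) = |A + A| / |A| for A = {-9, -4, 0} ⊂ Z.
K = |A + A| / |A| = 6/3 = 2

Enumerate A + A = {a + b : a, b ∈ A}. With |A| = 3, there are |A|^2 = 9 ordered sum pairs; collecting distinct values, A + A = {-18, -13, -9, -8, -4, 0}, so |A + A| = 6. Thus K = 6/3 = 2. For comparison, the minimum possible |A + A| over all 3-element sets is 2·3 − 1 = 5 (so min K = 5/3), attained only by arithmetic progressions.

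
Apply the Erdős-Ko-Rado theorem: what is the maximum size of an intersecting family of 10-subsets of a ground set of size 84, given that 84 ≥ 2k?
max |F| = C(83, 9) = 328693558050

Erdős-Ko-Rado (1961): when n ≥ 2k, max |F| = C(n−1, k−1). The bound is attained by the star {A : i ∈ A} for any fixed i ∈ [n]. Here C(84−1, 10−1) = C(83, 9) = 328693558050.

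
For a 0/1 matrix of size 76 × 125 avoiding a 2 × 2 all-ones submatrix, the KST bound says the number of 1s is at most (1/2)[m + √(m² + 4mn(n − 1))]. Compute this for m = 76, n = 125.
z(76, 125; 2, 2) ≤ (1/2)[76 + √(76² + 4·76·125·124)] = (1/2)[76 + √4717776] = 1124.0221

Kővári–Sós–Turán: let r_1, ..., r_76 be the row sums and z = Σ r_i the total number of 1s. Each pair of columns can share at most one row with both entries 1 (else a 2×2 all-ones block appears), so Σ_i C(r_i, 2) ≤ C(125, 2) = 7750. By convexity Σ_i C(r_i, 2) ≥ 76·C(z/76, 2) = z(z − 76)/(2·76), giving z² − 76z − 76·125·124 ≤ 0 and hence z ≤ (1/2)[76 + √(5776 + 4·1178000)] = (1/2)[76 + √4717776] ≈ (1/2)(76 + 2172.0442) = 1124.0221.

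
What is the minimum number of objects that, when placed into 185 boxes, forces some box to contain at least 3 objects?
n = (3 − 1)·185 + 1 = 371

By the generalised pigeonhole principle, to guarantee some box contains ≥ r objects we need more than (r − 1) · k objects total. Threshold: n = (r − 1) · k + 1. With r = 3 and k = 185: n = 2 · 185 + 1 = 370 + 1 = 371. For n = 370 = 2 · 185, we can put exactly 2 objects in every box, avoiding 3 in any single one — so 371 is tight.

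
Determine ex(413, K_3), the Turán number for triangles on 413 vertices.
ex(413, K_3) = ⌊413^2/4⌋ = 42642

Mantel (1907): a triangle-free graph on n vertices has at most ⌊n^2/4⌋ edges, with equality for the complete bipartite graph K_{⌊n/2⌋, ⌈n/2⌉}. For n = 413: ⌊413^2/4⌋ = ⌊170569/4⌋ = 42642. The extremal graph is K_{206, 207}, which has 206·207 = 42642 edges.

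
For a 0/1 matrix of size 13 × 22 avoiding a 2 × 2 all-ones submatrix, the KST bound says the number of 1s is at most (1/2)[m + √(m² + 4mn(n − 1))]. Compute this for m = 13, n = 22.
z(13, 22; 2, 2) ≤ (1/2)[13 + √(13² + 4·13·22·21)] = (1/2)[13 + √24193] = 84.2705

Kővári–Sós–Turán: let r_1, ..., r_13 be the row sums and z = Σ r_i the total number of 1s. Each pair of columns can share at most one row with both entries 1 (else a 2×2 all-ones block appears), so Σ_i C(r_i, 2) ≤ C(22, 2) = 231. By convexity Σ_i C(r_i, 2) ≥ 13·C(z/13, 2) = z(z − 13)/(2·13), giving z² − 13z − 13·22·21 ≤ 0 and hence z ≤ (1/2)[13 + √(169 + 4·6006)] = (1/2)[13 + √24193] ≈ (1/2)(13 + 155.541) = 84.2705.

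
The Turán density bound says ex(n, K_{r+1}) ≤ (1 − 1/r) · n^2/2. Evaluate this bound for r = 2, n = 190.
Turán density bound = (1/2) · 190^2/2 = 9025

Turán's theorem: ex(n, K_{r+1}) is achieved by the complete r-partite Turán graph T(n, r) with parts as balanced as possible, and is at most (1 − 1/r) · n^2/2. For r = 2, n = 190: the density bound is (1/2) · 36100/2 = 9025. Since 2 ∣ 190, the Turán graph T(190, 2) has parts of equal size 95, and its edge count e(T(190, 2)) = 9025 attains the density bound exactly.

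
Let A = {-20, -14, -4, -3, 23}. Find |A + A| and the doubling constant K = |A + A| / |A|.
K = |A + A| / |A| = 15/5 = 3

Enumerate A + A = {a + b : a, b ∈ A}. With |A| = 5, there are |A|^2 = 25 ordered sum pairs; collecting distinct values, A + A = {-40, -34, -28, -24, -23, -18, -17, -8, -7, -6, 3, 9, 19, 20, 46}, so |A + A| = 15. Thus K = 15/5 = 3. For comparison, the minimum possible |A + A| over all 5-element sets is 2·5 − 1 = 9 (so min K = 9/5), attained only by arithmetic progressions.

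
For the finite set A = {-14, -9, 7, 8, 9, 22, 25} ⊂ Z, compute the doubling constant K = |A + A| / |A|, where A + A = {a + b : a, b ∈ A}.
K = |A + A| / |A| = 26/7

Enumerate A + A = {a + b : a, b ∈ A}. With |A| = 7, there are |A|^2 = 49 ordered sum pairs; collecting distinct values, A + A = {-28, -23, -18, -7, -6, -5, -2, -1, 0, 8, 11, 13, 14, 15, 16, 17, 18, 29, 30, 31, 32, 33, 34, 44, 47, 50}, so |A + A| = 26. Thus K = 26/7. For comparison, the minimum possible |A + A| over all 7-element sets is 2·7 − 1 = 13 (so min K = 13/7), attained only by arithmetic progressions.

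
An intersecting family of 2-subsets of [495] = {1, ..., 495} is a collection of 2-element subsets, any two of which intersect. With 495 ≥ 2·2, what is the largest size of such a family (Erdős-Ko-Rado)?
max |F| = C(494, 1) = 494

Erdős-Ko-Rado (1961): when n ≥ 2k, max |F| = C(n−1, k−1). The bound is attained by the star {A : i ∈ A} for any fixed i ∈ [n]. Here C(495−1, 2−1) = C(494, 1) = 494.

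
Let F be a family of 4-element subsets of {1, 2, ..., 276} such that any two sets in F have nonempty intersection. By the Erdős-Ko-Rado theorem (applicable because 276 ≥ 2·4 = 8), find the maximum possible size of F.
max |F| = C(275, 3) = 3428425

The Erdős-Ko-Rado theorem states: for n ≥ 2k, an intersecting family of k-subsets of an n-element set has size at most C(n − 1, k − 1), with equality for 'star' families {A ⊆ [n] : |A| = k, i ∈ A} (fix an element i). For n = 276, k = 4: C(275, 3) = 3428425.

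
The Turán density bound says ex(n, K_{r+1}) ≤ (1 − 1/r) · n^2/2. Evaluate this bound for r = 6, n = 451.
Turán density bound = (5/6) · 451^2/2 = 1017005/12 ≈ 84750.4167

Turán's theorem: ex(n, K_{r+1}) is achieved by the complete r-partite Turán graph T(n, r) with parts as balanced as possible, and is at most (1 − 1/r) · n^2/2. For r = 6, n = 451: the density bound is (5/6) · 203401/2 = 1017005/12 ≈ 84750.4167. The integer-valued extremum is e(T(451, 6)) = 84750, which is strictly less than the density bound 1017005/12 since 6 ∤ 451 (the parts of T(451, 6) cannot all be equal).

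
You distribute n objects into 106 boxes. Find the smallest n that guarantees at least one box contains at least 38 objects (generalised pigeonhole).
n = (38 − 1)·106 + 1 = 3923

By the generalised pigeonhole principle, to guarantee some box contains ≥ r objects we need more than (r − 1) · k objects total. Threshold: n = (r − 1) · k + 1. With r = 38 and k = 106: n = 37 · 106 + 1 = 3922 + 1 = 3923. For n = 3922 = 37 · 106, we can put exactly 37 objects in every box, avoiding 38 in any single one — so 3923 is tight.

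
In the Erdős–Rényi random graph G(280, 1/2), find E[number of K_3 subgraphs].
E[# K_3] = C(280, 3) · (1/2)^C(3, 2) = 3619560 / 2^3 = 452445

For each 3-subset S of vertices (there are C(280, 3) = 3619560 such S), let X_S = 1 if S induces a K_3 (all C(3, 2) = 3 edges present). Then P(X_S = 1) = (1/2)^3 = 1/8. By linearity of expectation, E[# K_3] = C(280, 3) · (1/2)^3 = 3619560 / 8 = 452445.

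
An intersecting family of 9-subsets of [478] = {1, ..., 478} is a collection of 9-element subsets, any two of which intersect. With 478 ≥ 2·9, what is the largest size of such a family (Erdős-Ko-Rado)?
max |F| = C(477, 8) = 62661193713664425

Erdős-Ko-Rado (1961): when n ≥ 2k, max |F| = C(n−1, k−1). The bound is attained by the star {A : i ∈ A} for any fixed i ∈ [n]. Here C(478−1, 9−1) = C(477, 8) = 62661193713664425.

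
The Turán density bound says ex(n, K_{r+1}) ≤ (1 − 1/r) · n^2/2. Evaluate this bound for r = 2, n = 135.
Turán density bound = (1/2) · 135^2/2 = 18225/4 ≈ 4556.25

Turán's theorem: ex(n, K_{r+1}) is achieved by the complete r-partite Turán graph T(n, r) with parts as balanced as possible, and is at most (1 − 1/r) · n^2/2. For r = 2, n = 135: the density bound is (1/2) · 18225/2 = 18225/4 ≈ 4556.25. The integer-valued extremum is e(T(135, 2)) = 4556, which is strictly less than the density bound 18225/4 since 2 ∤ 135 (the parts of T(135, 2) cannot all be equal).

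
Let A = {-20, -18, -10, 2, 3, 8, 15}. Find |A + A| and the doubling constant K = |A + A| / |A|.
K = |A + A| / |A| = 27/7

Enumerate A + A = {a + b : a, b ∈ A}. With |A| = 7, there are |A|^2 = 49 ordered sum pairs; collecting distinct values, A + A = {-40, -38, -36, -30, -28, -20, -18, -17, -16, -15, -12, -10, -8, -7, -5, -3, -2, 4, 5, 6, 10, 11, 16, 17, 18, 23, 30}, so |A + A| = 27. Thus K = 27/7. For comparison, the minimum possible |A + A| over all 7-element sets is 2·7 − 1 = 13 (so min K = 13/7), attained only by arithmetic progressions.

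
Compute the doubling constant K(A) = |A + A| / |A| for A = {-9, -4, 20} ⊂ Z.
K = |A + A| / |A| = 6/3 = 2

Enumerate A + A = {a + b : a, b ∈ A}. With |A| = 3, there are |A|^2 = 9 ordered sum pairs; collecting distinct values, A + A = {-18, -13, -8, 11, 16, 40}, so |A + A| = 6. Thus K = 6/3 = 2. For comparison, the minimum possible |A + A| over all 3-element sets is 2·3 − 1 = 5 (so min K = 5/3), attained only by arithmetic progressions.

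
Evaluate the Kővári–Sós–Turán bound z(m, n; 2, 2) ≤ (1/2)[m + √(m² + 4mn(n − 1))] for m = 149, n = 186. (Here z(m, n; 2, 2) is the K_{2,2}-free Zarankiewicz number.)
z(149, 186; 2, 2) ≤ (1/2)[149 + √(149² + 4·149·186·185)] = (1/2)[149 + √20530561] = 2340.0331

Kővári–Sós–Turán: let r_1, ..., r_149 be the row sums and z = Σ r_i the total number of 1s. Each pair of columns can share at most one row with both entries 1 (else a 2×2 all-ones block appears), so Σ_i C(r_i, 2) ≤ C(186, 2) = 17205. By convexity Σ_i C(r_i, 2) ≥ 149·C(z/149, 2) = z(z − 149)/(2·149), giving z² − 149z − 149·186·185 ≤ 0 and hence z ≤ (1/2)[149 + √(22201 + 4·5127090)] = (1/2)[149 + √20530561] ≈ (1/2)(149 + 4531.0662) = 2340.0331.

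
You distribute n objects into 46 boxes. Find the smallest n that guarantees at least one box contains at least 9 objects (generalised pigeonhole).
n = (9 − 1)·46 + 1 = 369

By the generalised pigeonhole principle, to guarantee some box contains ≥ r objects we need more than (r − 1) · k objects total. Threshold: n = (r − 1) · k + 1. With r = 9 and k = 46: n = 8 · 46 + 1 = 368 + 1 = 369. For n = 368 = 8 · 46, we can put exactly 8 objects in every box, avoiding 9 in any single one — so 369 is tight.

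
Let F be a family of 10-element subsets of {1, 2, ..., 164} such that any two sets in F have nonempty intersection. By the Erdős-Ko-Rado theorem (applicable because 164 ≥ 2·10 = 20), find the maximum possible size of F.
max |F| = C(163, 9) = 178770397153140

Erdős-Ko-Rado (1961): when n ≥ 2k, max |F| = C(n−1, k−1). The bound is attained by the star {A : i ∈ A} for any fixed i ∈ [n]. Here C(164−1, 10−1) = C(163, 9) = 178770397153140.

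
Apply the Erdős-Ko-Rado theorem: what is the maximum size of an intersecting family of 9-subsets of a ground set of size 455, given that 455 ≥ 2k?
max |F| = C(454, 8) = 42071975028234360

The Erdős-Ko-Rado theorem states: for n ≥ 2k, an intersecting family of k-subsets of an n-element set has size at most C(n − 1, k − 1), with equality for 'star' families {A ⊆ [n] : |A| = k, i ∈ A} (fix an element i). For n = 455, k = 9: C(454, 8) = 42071975028234360.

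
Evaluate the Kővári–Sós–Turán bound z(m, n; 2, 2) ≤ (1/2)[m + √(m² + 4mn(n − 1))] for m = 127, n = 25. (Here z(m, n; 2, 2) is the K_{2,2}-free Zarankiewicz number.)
z(127, 25; 2, 2) ≤ (1/2)[127 + √(127² + 4·127·25·24)] = (1/2)[127 + √320929] = 346.753

Kővári–Sós–Turán: let r_1, ..., r_127 be the row sums and z = Σ r_i the total number of 1s. Each pair of columns can share at most one row with both entries 1 (else a 2×2 all-ones block appears), so Σ_i C(r_i, 2) ≤ C(25, 2) = 300. By convexity Σ_i C(r_i, 2) ≥ 127·C(z/127, 2) = z(z − 127)/(2·127), giving z² − 127z − 127·25·24 ≤ 0 and hence z ≤ (1/2)[127 + √(16129 + 4·76200)] = (1/2)[127 + √320929] ≈ (1/2)(127 + 566.506) = 346.753.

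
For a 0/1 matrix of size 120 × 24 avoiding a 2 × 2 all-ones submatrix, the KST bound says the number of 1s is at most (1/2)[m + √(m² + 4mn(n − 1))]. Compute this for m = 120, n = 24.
z(120, 24; 2, 2) ≤ (1/2)[120 + √(120² + 4·120·24·23)] = (1/2)[120 + √279360] = 324.2726

Kővári–Sós–Turán: let r_1, ..., r_120 be the row sums and z = Σ r_i the total number of 1s. Each pair of columns can share at most one row with both entries 1 (else a 2×2 all-ones block appears), so Σ_i C(r_i, 2) ≤ C(24, 2) = 276. By convexity Σ_i C(r_i, 2) ≥ 120·C(z/120, 2) = z(z − 120)/(2·120), giving z² − 120z − 120·24·23 ≤ 0 and hence z ≤ (1/2)[120 + √(14400 + 4·66240)] = (1/2)[120 + √279360] ≈ (1/2)(120 + 528.5452) = 324.2726.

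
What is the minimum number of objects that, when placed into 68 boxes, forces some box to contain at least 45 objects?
n = (45 − 1)·68 + 1 = 2993

By the generalised pigeonhole principle, to guarantee some box contains ≥ r objects we need more than (r − 1) · k objects total. Threshold: n = (r − 1) · k + 1. With r = 45 and k = 68: n = 44 · 68 + 1 = 2992 + 1 = 2993. For n = 2992 = 44 · 68, we can put exactly 44 objects in every box, avoiding 45 in any single one — so 2993 is tight.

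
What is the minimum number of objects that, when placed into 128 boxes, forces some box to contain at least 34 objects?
n = (34 − 1)·128 + 1 = 4225

By the generalised pigeonhole principle, to guarantee some box contains ≥ r objects we need more than (r − 1) · k objects total. Threshold: n = (r − 1) · k + 1. With r = 34 and k = 128: n = 33 · 128 + 1 = 4224 + 1 = 4225. For n = 4224 = 33 · 128, we can put exactly 33 objects in every box, avoiding 34 in any single one — so 4225 is tight.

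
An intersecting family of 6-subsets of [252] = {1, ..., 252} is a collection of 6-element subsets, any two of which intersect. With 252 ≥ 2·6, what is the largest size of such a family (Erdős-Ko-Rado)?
max |F| = C(251, 5) = 7975914050

Erdős-Ko-Rado (1961): when n ≥ 2k, max |F| = C(n−1, k−1). The bound is attained by the star {A : i ∈ A} for any fixed i ∈ [n]. Here C(252−1, 6−1) = C(251, 5) = 7975914050.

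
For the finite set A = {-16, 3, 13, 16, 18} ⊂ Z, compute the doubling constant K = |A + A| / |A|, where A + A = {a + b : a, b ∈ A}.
K = |A + A| / |A| = 15/5 = 3

Enumerate A + A = {a + b : a, b ∈ A}. With |A| = 5, there are |A|^2 = 25 ordered sum pairs; collecting distinct values, A + A = {-32, -13, -3, 0, 2, 6, 16, 19, 21, 26, 29, 31, 32, 34, 36}, so |A + A| = 15. Thus K = 15/5 = 3. For comparison, the minimum possible |A + A| over all 5-element sets is 2·5 − 1 = 9 (so min K = 9/5), attained only by arithmetic progressions.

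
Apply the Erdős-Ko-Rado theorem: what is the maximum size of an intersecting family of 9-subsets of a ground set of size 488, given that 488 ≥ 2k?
max |F| = C(487, 8) = 74064874286480220

The Erdős-Ko-Rado theorem states: for n ≥ 2k, an intersecting family of k-subsets of an n-element set has size at most C(n − 1, k − 1), with equality for 'star' families {A ⊆ [n] : |A| = k, i ∈ A} (fix an element i). For n = 488, k = 9: C(487, 8) = 74064874286480220.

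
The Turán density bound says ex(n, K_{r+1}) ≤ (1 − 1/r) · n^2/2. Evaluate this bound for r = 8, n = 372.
Turán density bound = (7/8) · 372^2/2 = 60543

Turán's theorem: ex(n, K_{r+1}) is achieved by the complete r-partite Turán graph T(n, r) with parts as balanced as possible, and is at most (1 − 1/r) · n^2/2. For r = 8, n = 372: the density bound is (7/8) · 138384/2 = 60543. The integer-valued extremum is e(T(372, 8)) = 60542, which is strictly less than the density bound 60543 since 8 ∤ 372 (the parts of T(372, 8) cannot all be equal).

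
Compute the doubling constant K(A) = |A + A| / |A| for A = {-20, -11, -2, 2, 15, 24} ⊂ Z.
K = |A + A| / |A| = 17/6

Enumerate A + A = {a + b : a, b ∈ A}. With |A| = 6, there are |A|^2 = 36 ordered sum pairs; collecting distinct values, A + A = {-40, -31, -22, -18, -13, -9, -5, -4, 0, 4, 13, 17, 22, 26, 30, 39, 48}, so |A + A| = 17. Thus K = 17/6. For comparison, the minimum possible |A + A| over all 6-element sets is 2·6 − 1 = 11 (so min K = 11/6), attained only by arithmetic progressions.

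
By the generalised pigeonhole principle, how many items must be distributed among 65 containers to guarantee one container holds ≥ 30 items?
n = (30 − 1)·65 + 1 = 1886

By the generalised pigeonhole principle, to guarantee some box contains ≥ r objects we need more than (r − 1) · k objects total. Threshold: n = (r − 1) · k + 1. With r = 30 and k = 65: n = 29 · 65 + 1 = 1885 + 1 = 1886. For n = 1885 = 29 · 65, we can put exactly 29 objects in every box, avoiding 30 in any single one — so 1886 is tight.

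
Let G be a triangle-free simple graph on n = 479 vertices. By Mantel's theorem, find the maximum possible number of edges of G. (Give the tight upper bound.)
ex(479, K_3) = ⌊479^2/4⌋ = 57360

Mantel (1907): a triangle-free graph on n vertices has at most ⌊n^2/4⌋ edges, with equality for the complete bipartite graph K_{⌊n/2⌋, ⌈n/2⌉}. For n = 479: ⌊479^2/4⌋ = ⌊229441/4⌋ = 57360. The extremal graph is K_{239, 240}, which has 239·240 = 57360 edges.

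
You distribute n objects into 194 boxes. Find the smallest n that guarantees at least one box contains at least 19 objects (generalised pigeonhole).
n = (19 − 1)·194 + 1 = 3493

By the generalised pigeonhole principle, to guarantee some box contains ≥ r objects we need more than (r − 1) · k objects total. Threshold: n = (r − 1) · k + 1. With r = 19 and k = 194: n = 18 · 194 + 1 = 3492 + 1 = 3493. For n = 3492 = 18 · 194, we can put exactly 18 objects in every box, avoiding 19 in any single one — so 3493 is tight.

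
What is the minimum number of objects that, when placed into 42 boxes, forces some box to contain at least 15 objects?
n = (15 − 1)·42 + 1 = 589

By the generalised pigeonhole principle, to guarantee some box contains ≥ r objects we need more than (r − 1) · k objects total. Threshold: n = (r − 1) · k + 1. With r = 15 and k = 42: n = 14 · 42 + 1 = 588 + 1 = 589. For n = 588 = 14 · 42, we can put exactly 14 objects in every box, avoiding 15 in any single one — so 589 is tight.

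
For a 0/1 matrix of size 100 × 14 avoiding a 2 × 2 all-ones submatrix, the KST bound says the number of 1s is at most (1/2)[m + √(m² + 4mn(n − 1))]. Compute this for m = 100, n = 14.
z(100, 14; 2, 2) ≤ (1/2)[100 + √(100² + 4·100·14·13)] = (1/2)[100 + √82800] = 193.8749

Kővári–Sós–Turán: let r_1, ..., r_100 be the row sums and z = Σ r_i the total number of 1s. Each pair of columns can share at most one row with both entries 1 (else a 2×2 all-ones block appears), so Σ_i C(r_i, 2) ≤ C(14, 2) = 91. By convexity Σ_i C(r_i, 2) ≥ 100·C(z/100, 2) = z(z − 100)/(2·100), giving z² − 100z − 100·14·13 ≤ 0 and hence z ≤ (1/2)[100 + √(10000 + 4·18200)] = (1/2)[100 + √82800] ≈ (1/2)(100 + 287.7499) = 193.8749.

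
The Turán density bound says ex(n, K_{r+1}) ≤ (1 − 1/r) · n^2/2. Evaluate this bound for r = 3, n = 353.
Turán density bound = (2/3) · 353^2/2 = 124609/3 ≈ 41536.3333

Turán's theorem: ex(n, K_{r+1}) is achieved by the complete r-partite Turán graph T(n, r) with parts as balanced as possible, and is at most (1 − 1/r) · n^2/2. For r = 3, n = 353: the density bound is (2/3) · 124609/2 = 124609/3 ≈ 41536.3333. The integer-valued extremum is e(T(353, 3)) = 41536, which is strictly less than the density bound 124609/3 since 3 ∤ 353 (the parts of T(353, 3) cannot all be equal).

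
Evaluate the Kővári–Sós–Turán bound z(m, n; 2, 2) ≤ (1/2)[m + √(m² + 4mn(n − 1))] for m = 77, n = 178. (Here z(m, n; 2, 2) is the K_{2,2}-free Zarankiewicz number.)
z(77, 178; 2, 2) ≤ (1/2)[77 + √(77² + 4·77·178·177)] = (1/2)[77 + √9709777] = 1596.5258

Kővári–Sós–Turán: let r_1, ..., r_77 be the row sums and z = Σ r_i the total number of 1s. Each pair of columns can share at most one row with both entries 1 (else a 2×2 all-ones block appears), so Σ_i C(r_i, 2) ≤ C(178, 2) = 15753. By convexity Σ_i C(r_i, 2) ≥ 77·C(z/77, 2) = z(z − 77)/(2·77), giving z² − 77z − 77·178·177 ≤ 0 and hence z ≤ (1/2)[77 + √(5929 + 4·2425962)] = (1/2)[77 + √9709777] ≈ (1/2)(77 + 3116.0515) = 1596.5258.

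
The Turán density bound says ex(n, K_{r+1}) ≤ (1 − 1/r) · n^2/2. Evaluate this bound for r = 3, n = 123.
Turán density bound = (2/3) · 123^2/2 = 5043

Turán's theorem: ex(n, K_{r+1}) is achieved by the complete r-partite Turán graph T(n, r) with parts as balanced as possible, and is at most (1 − 1/r) · n^2/2. For r = 3, n = 123: the density bound is (2/3) · 15129/2 = 5043. Since 3 ∣ 123, the Turán graph T(123, 3) has parts of equal size 41, and its edge count e(T(123, 3)) = 5043 attains the density bound exactly.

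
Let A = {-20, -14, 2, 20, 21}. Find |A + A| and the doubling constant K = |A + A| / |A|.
K = |A + A| / |A| = 15/5 = 3

Enumerate A + A = {a + b : a, b ∈ A}. With |A| = 5, there are |A|^2 = 25 ordered sum pairs; collecting distinct values, A + A = {-40, -34, -28, -18, -12, 0, 1, 4, 6, 7, 22, 23, 40, 41, 42}, so |A + A| = 15. Thus K = 15/5 = 3. For comparison, the minimum possible |A + A| over all 5-element sets is 2·5 − 1 = 9 (so min K = 9/5), attained only by arithmetic progressions.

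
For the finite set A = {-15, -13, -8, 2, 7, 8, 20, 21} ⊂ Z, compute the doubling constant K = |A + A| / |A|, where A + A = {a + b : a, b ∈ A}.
K = |A + A| / |A| = 34/8 = 17/4

Enumerate A + A = {a + b : a, b ∈ A}. With |A| = 8, there are |A|^2 = 64 ordered sum pairs; collecting distinct values, A + A = {-30, -28, -26, -23, -21, -16, -13, -11, -8, -7, -6, -5, -1, 0, 4, 5, 6, 7, 8, 9, 10, 12, 13, 14, 15, 16, 22, 23, 27, 28, 29, 40, 41, 42}, so |A + A| = 34. Thus K = 34/8 = 17/4. For comparison, the minimum possible |A + A| over all 8-element sets is 2·8 − 1 = 15 (so min K = 15/8), attained only by arithmetic progressions.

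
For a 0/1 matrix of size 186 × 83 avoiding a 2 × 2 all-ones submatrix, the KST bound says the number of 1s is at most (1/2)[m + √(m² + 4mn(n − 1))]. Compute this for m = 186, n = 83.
z(186, 83; 2, 2) ≤ (1/2)[186 + √(186² + 4·186·83·82)] = (1/2)[186 + √5098260] = 1221.9663

Kővári–Sós–Turán: let r_1, ..., r_186 be the row sums and z = Σ r_i the total number of 1s. Each pair of columns can share at most one row with both entries 1 (else a 2×2 all-ones block appears), so Σ_i C(r_i, 2) ≤ C(83, 2) = 3403. By convexity Σ_i C(r_i, 2) ≥ 186·C(z/186, 2) = z(z − 186)/(2·186), giving z² − 186z − 186·83·82 ≤ 0 and hence z ≤ (1/2)[186 + √(34596 + 4·1265916)] = (1/2)[186 + √5098260] ≈ (1/2)(186 + 2257.9327) = 1221.9663.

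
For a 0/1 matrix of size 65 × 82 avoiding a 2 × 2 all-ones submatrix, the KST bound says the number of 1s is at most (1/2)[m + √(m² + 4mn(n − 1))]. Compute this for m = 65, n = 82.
z(65, 82; 2, 2) ≤ (1/2)[65 + √(65² + 4·65·82·81)] = (1/2)[65 + √1731145] = 690.3649

Kővári–Sós–Turán: let r_1, ..., r_65 be the row sums and z = Σ r_i the total number of 1s. Each pair of columns can share at most one row with both entries 1 (else a 2×2 all-ones block appears), so Σ_i C(r_i, 2) ≤ C(82, 2) = 3321. By convexity Σ_i C(r_i, 2) ≥ 65·C(z/65, 2) = z(z − 65)/(2·65), giving z² − 65z − 65·82·81 ≤ 0 and hence z ≤ (1/2)[65 + √(4225 + 4·431730)] = (1/2)[65 + √1731145] ≈ (1/2)(65 + 1315.7298) = 690.3649.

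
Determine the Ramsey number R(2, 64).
R(2, 64) = 64

R(2, k) = k for all k ≥ 2: in a 2-colouring of K_k, either some edge is red (a red K_2) or all edges are blue (a blue K_k). And K_{63} coloured all-blue has no blue K_64, so R(2, 64) > 63. Hence R(2, 64) = 64.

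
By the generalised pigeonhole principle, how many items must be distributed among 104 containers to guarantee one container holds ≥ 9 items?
n = (9 − 1)·104 + 1 = 833

By the generalised pigeonhole principle, to guarantee some box contains ≥ r objects we need more than (r − 1) · k objects total. Threshold: n = (r − 1) · k + 1. With r = 9 and k = 104: n = 8 · 104 + 1 = 832 + 1 = 833. For n = 832 = 8 · 104, we can put exactly 8 objects in every box, avoiding 9 in any single one — so 833 is tight.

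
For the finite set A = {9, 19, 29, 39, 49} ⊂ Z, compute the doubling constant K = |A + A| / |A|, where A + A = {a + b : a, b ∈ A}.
K = |A + A| / |A| = 9/5

Enumerate A + A = {a + b : a, b ∈ A}. With |A| = 5, there are |A|^2 = 25 ordered sum pairs; collecting distinct values, A + A = {18, 28, 38, 48, 58, 68, 78, 88, 98}, so |A + A| = 9. Thus K = 9/5. Here |A + A| = 2|A| − 1 = 9, the minimum possible — so K = 9/5 is minimal, which holds iff A is an arithmetic progression.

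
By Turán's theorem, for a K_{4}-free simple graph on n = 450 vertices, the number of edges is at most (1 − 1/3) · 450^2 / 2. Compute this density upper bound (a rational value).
Turán density bound = (2/3) · 450^2/2 = 67500

Turán's theorem: ex(n, K_{r+1}) is achieved by the complete r-partite Turán graph T(n, r) with parts as balanced as possible, and is at most (1 − 1/r) · n^2/2. For r = 3, n = 450: the density bound is (2/3) · 202500/2 = 67500. Since 3 ∣ 450, the Turán graph T(450, 3) has parts of equal size 150, and its edge count e(T(450, 3)) = 67500 attains the density bound exactly.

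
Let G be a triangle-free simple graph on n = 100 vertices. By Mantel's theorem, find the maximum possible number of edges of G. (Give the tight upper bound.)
ex(100, K_3) = ⌊100^2/4⌋ = 2500

Mantel (1907): a triangle-free graph on n vertices has at most ⌊n^2/4⌋ edges, with equality for the complete bipartite graph K_{⌊n/2⌋, ⌈n/2⌉}. For n = 100: ⌊100^2/4⌋ = ⌊10000/4⌋ = 2500. The extremal graph is K_{50, 50}, which has 50·50 = 2500 edges.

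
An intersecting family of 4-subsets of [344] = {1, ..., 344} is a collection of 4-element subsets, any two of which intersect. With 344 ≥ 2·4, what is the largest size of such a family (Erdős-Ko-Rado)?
max |F| = C(343, 3) = 6666891

The Erdős-Ko-Rado theorem states: for n ≥ 2k, an intersecting family of k-subsets of an n-element set has size at most C(n − 1, k − 1), with equality for 'star' families {A ⊆ [n] : |A| = k, i ∈ A} (fix an element i). For n = 344, k = 4: C(343, 3) = 6666891.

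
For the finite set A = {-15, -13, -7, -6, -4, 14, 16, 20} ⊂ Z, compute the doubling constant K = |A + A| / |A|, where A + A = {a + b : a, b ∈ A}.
K = |A + A| / |A| = 32/8 = 4

Enumerate A + A = {a + b : a, b ∈ A}. With |A| = 8, there are |A|^2 = 64 ordered sum pairs; collecting distinct values, A + A = {-30, -28, -26, -22, -21, -20, -19, -17, -14, -13, -12, -11, -10, -8, -1, 1, 3, 5, 7, 8, 9, 10, 12, 13, 14, 16, 28, 30, 32, 34, 36, 40}, so |A + A| = 32. Thus K = 32/8 = 4. For comparison, the minimum possible |A + A| over all 8-element sets is 2·8 − 1 = 15 (so min K = 15/8), attained only by arithmetic progressions.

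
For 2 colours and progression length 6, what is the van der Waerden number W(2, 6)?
W(2, 6) = 1132

W(2, 6) = 1132. The lower bound W(2, 6) > 1131 comes from an explicit good 2-colouring of [1, 1131]; the upper bound W(2, 6) ≤ 1132 was verified by exhaustive search over 2-colourings of [1, 1132].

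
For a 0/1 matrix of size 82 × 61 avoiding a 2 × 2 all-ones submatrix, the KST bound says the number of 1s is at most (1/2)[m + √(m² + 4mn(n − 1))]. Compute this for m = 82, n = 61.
z(82, 61; 2, 2) ≤ (1/2)[82 + √(82² + 4·82·61·60)] = (1/2)[82 + √1207204] = 590.3642

Kővári–Sós–Turán: let r_1, ..., r_82 be the row sums and z = Σ r_i the total number of 1s. Each pair of columns can share at most one row with both entries 1 (else a 2×2 all-ones block appears), so Σ_i C(r_i, 2) ≤ C(61, 2) = 1830. By convexity Σ_i C(r_i, 2) ≥ 82·C(z/82, 2) = z(z − 82)/(2·82), giving z² − 82z − 82·61·60 ≤ 0 and hence z ≤ (1/2)[82 + √(6724 + 4·300120)] = (1/2)[82 + √1207204] ≈ (1/2)(82 + 1098.7284) = 590.3642.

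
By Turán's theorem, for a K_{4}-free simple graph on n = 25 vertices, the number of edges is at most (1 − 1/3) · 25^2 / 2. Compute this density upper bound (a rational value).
Turán density bound = (2/3) · 25^2/2 = 625/3 ≈ 208.3333

Turán's theorem: ex(n, K_{r+1}) is achieved by the complete r-partite Turán graph T(n, r) with parts as balanced as possible, and is at most (1 − 1/r) · n^2/2. For r = 3, n = 25: the density bound is (2/3) · 625/2 = 625/3 ≈ 208.3333. The integer-valued extremum is e(T(25, 3)) = 208, which is strictly less than the density bound 625/3 since 3 ∤ 25 (the parts of T(25, 3) cannot all be equal).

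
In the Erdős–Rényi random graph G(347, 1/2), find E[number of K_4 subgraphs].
E[# K_4] = C(347, 4) · (1/2)^C(4, 2) = 593706590 / 2^6 = 296853295/32 = 9276665.46875

For each 4-subset S of vertices (there are C(347, 4) = 593706590 such S), let X_S = 1 if S induces a K_4 (all C(4, 2) = 6 edges present). Then P(X_S = 1) = (1/2)^6 = 1/64. By linearity of expectation, E[# K_4] = C(347, 4) · (1/2)^6 = 593706590 / 64 = 296853295/32 = 9276665.46875.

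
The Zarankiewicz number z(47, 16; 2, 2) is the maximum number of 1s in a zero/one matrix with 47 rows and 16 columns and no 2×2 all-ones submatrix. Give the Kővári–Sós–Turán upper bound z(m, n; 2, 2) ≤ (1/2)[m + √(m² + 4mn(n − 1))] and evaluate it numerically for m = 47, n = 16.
z(47, 16; 2, 2) ≤ (1/2)[47 + √(47² + 4·47·16·15)] = (1/2)[47 + √47329] = 132.2761

Kővári–Sós–Turán: let r_1, ..., r_47 be the row sums and z = Σ r_i the total number of 1s. Each pair of columns can share at most one row with both entries 1 (else a 2×2 all-ones block appears), so Σ_i C(r_i, 2) ≤ C(16, 2) = 120. By convexity Σ_i C(r_i, 2) ≥ 47·C(z/47, 2) = z(z − 47)/(2·47), giving z² − 47z − 47·16·15 ≤ 0 and hence z ≤ (1/2)[47 + √(2209 + 4·11280)] = (1/2)[47 + √47329] ≈ (1/2)(47 + 217.5523) = 132.2761.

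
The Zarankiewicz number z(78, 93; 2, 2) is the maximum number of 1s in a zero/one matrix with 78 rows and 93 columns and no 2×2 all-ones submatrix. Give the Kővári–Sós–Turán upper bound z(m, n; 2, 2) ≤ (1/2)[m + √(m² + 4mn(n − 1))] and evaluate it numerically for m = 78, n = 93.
z(78, 93; 2, 2) ≤ (1/2)[78 + √(78² + 4·78·93·92)] = (1/2)[78 + √2675556] = 856.8563

Kővári–Sós–Turán: let r_1, ..., r_78 be the row sums and z = Σ r_i the total number of 1s. Each pair of columns can share at most one row with both entries 1 (else a 2×2 all-ones block appears), so Σ_i C(r_i, 2) ≤ C(93, 2) = 4278. By convexity Σ_i C(r_i, 2) ≥ 78·C(z/78, 2) = z(z − 78)/(2·78), giving z² − 78z − 78·93·92 ≤ 0 and hence z ≤ (1/2)[78 + √(6084 + 4·667368)] = (1/2)[78 + √2675556] ≈ (1/2)(78 + 1635.7127) = 856.8563.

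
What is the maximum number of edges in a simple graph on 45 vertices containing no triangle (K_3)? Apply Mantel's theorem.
ex(45, K_3) = ⌊45^2/4⌋ = 506

Mantel (1907): a triangle-free graph on n vertices has at most ⌊n^2/4⌋ edges, with equality for the complete bipartite graph K_{⌊n/2⌋, ⌈n/2⌉}. For n = 45: ⌊45^2/4⌋ = ⌊2025/4⌋ = 506. The extremal graph is K_{22, 23}, which has 22·23 = 506 edges.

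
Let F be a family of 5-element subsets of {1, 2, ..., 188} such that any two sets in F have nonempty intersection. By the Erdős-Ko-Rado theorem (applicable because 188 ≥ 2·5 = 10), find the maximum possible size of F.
max |F| = C(187, 4) = 49332470

The Erdős-Ko-Rado theorem states: for n ≥ 2k, an intersecting family of k-subsets of an n-element set has size at most C(n − 1, k − 1), with equality for 'star' families {A ⊆ [n] : |A| = k, i ∈ A} (fix an element i). For n = 188, k = 5: C(187, 4) = 49332470.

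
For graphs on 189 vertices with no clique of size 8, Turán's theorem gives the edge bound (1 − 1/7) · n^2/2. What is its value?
Turán density bound = (6/7) · 189^2/2 = 15309

Turán's theorem: ex(n, K_{r+1}) is achieved by the complete r-partite Turán graph T(n, r) with parts as balanced as possible, and is at most (1 − 1/r) · n^2/2. For r = 7, n = 189: the density bound is (6/7) · 35721/2 = 15309. Since 7 ∣ 189, the Turán graph T(189, 7) has parts of equal size 27, and its edge count e(T(189, 7)) = 15309 attains the density bound exactly.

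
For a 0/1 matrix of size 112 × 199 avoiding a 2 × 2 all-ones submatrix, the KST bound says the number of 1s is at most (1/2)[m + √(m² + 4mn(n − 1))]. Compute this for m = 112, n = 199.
z(112, 199; 2, 2) ≤ (1/2)[112 + √(112² + 4·112·199·198)] = (1/2)[112 + √17664640] = 2157.4662

Kővári–Sós–Turán: let r_1, ..., r_112 be the row sums and z = Σ r_i the total number of 1s. Each pair of columns can share at most one row with both entries 1 (else a 2×2 all-ones block appears), so Σ_i C(r_i, 2) ≤ C(199, 2) = 19701. By convexity Σ_i C(r_i, 2) ≥ 112·C(z/112, 2) = z(z − 112)/(2·112), giving z² − 112z − 112·199·198 ≤ 0 and hence z ≤ (1/2)[112 + √(12544 + 4·4413024)] = (1/2)[112 + √17664640] ≈ (1/2)(112 + 4202.9323) = 2157.4662.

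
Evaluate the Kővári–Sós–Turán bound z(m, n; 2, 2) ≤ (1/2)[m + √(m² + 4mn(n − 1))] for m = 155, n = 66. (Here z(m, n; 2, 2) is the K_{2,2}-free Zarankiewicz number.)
z(155, 66; 2, 2) ≤ (1/2)[155 + √(155² + 4·155·66·65)] = (1/2)[155 + √2683825] = 896.6192

Kővári–Sós–Turán: let r_1, ..., r_155 be the row sums and z = Σ r_i the total number of 1s. Each pair of columns can share at most one row with both entries 1 (else a 2×2 all-ones block appears), so Σ_i C(r_i, 2) ≤ C(66, 2) = 2145. By convexity Σ_i C(r_i, 2) ≥ 155·C(z/155, 2) = z(z − 155)/(2·155), giving z² − 155z − 155·66·65 ≤ 0 and hence z ≤ (1/2)[155 + √(24025 + 4·664950)] = (1/2)[155 + √2683825] ≈ (1/2)(155 + 1638.2384) = 896.6192.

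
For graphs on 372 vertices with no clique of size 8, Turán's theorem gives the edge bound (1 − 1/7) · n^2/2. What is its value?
Turán density bound = (6/7) · 372^2/2 = 415152/7 ≈ 59307.4286

Turán's theorem: ex(n, K_{r+1}) is achieved by the complete r-partite Turán graph T(n, r) with parts as balanced as possible, and is at most (1 − 1/r) · n^2/2. For r = 7, n = 372: the density bound is (6/7) · 138384/2 = 415152/7 ≈ 59307.4286. The integer-valued extremum is e(T(372, 7)) = 59307, which is strictly less than the density bound 415152/7 since 7 ∤ 372 (the parts of T(372, 7) cannot all be equal).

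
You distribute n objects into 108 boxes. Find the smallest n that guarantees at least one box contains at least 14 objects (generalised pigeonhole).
n = (14 − 1)·108 + 1 = 1405

By the generalised pigeonhole principle, to guarantee some box contains ≥ r objects we need more than (r − 1) · k objects total. Threshold: n = (r − 1) · k + 1. With r = 14 and k = 108: n = 13 · 108 + 1 = 1404 + 1 = 1405. For n = 1404 = 13 · 108, we can put exactly 13 objects in every box, avoiding 14 in any single one — so 1405 is tight.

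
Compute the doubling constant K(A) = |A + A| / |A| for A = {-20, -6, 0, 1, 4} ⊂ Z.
K = |A + A| / |A| = 15/5 = 3

Enumerate A + A = {a + b : a, b ∈ A}. With |A| = 5, there are |A|^2 = 25 ordered sum pairs; collecting distinct values, A + A = {-40, -26, -20, -19, -16, -12, -6, -5, -2, 0, 1, 2, 4, 5, 8}, so |A + A| = 15. Thus K = 15/5 = 3. For comparison, the minimum possible |A + A| over all 5-element sets is 2·5 − 1 = 9 (so min K = 9/5), attained only by arithmetic progressions.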